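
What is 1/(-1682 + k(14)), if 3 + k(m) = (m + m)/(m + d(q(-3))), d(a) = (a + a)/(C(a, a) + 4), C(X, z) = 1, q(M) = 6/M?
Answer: -33/55535 ≈ -0.00059422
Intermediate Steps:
d(a) = 2*a/5 (d(a) = (a + a)/(1 + 4) = (2*a)/5 = (2*a)*(1/5) = 2*a/5)
k(m) = -3 + 2*m/(-4/5 + m) (k(m) = -3 + (m + m)/(m + 2*(6/(-3))/5) = -3 + (2*m)/(m + 2*(6*(-1/3))/5) = -3 + (2*m)/(m + (2/5)*(-2)) = -3 + (2*m)/(m - 4/5) = -3 + (2*m)/(-4/5 + m) = -3 + 2*m/(-4/5 + m))
1/(-1682 + k(14)) = 1/(-1682 + (12 - 5*14)/(-4 + 5*14)) = 1/(-1682 + (12 - 70)/(-4 + 70)) = 1/(-1682 - 58/66) = 1/(-1682 + (1/66)*(-58)) = 1/(-1682 - 29/33) = 1/(-55535/33) = -33/55535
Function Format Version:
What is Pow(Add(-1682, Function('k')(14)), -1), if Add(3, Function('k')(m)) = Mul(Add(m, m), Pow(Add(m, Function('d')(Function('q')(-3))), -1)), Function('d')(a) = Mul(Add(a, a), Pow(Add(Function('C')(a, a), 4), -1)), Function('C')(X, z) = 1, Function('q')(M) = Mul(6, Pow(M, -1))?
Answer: Rational(-33, 55535) ≈ -0.00059422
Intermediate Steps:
Function('d')(a) = Mul(Rational(2, 5), a) (Function('d')(a) = Mul(Add(a, a), Pow(Add(1, 4), -1)) = Mul(Mul(2, a), Pow(5, -1)) = Mul(Mul(2, a), Rational(1, 5)) = Mul(Rational(2, 5), a))
Function('k')(m) = Add(-3, Mul(2, m, Pow(Add(Rational(-4, 5), m), -1))) (Function('k')(m) = Add(-3, Mul(Add(m, m), Pow(Add(m, Mul(Rational(2, 5), Mul(6, Pow(-3, -1)))), -1))) = Add(-3, Mul(Mul(2, m), Pow(Add(m, Mul(Rational(2, 5), Mul(6, Rational(-1, 3)))), -1))) = Add(-3, Mul(Mul(2, m), Pow(Add(m, Mul(Rational(2, 5), -2)), -1))) = Add(-3, Mul(Mul(2, m), Pow(Add(m, Rational(-4, 5)), -1))) = Add(-3, Mul(Mul(2, m), Pow(Add(Rational(-4, 5), m), -1))) = Add(-3, Mul(2, m, Pow(Add(Rational(-4, 5), m), -1))))
Pow(Add(-1682, Function('k')(14)), -1) = Pow(Add(-1682, Mul(Pow(Add(-4, Mul(5, 14)), -1), Add(12, Mul(-5, 14)))), -1) = Pow(Add(-1682, Mul(Pow(Add(-4, 70), -1), Add(12, -70))), -1) = Pow(Add(-1682, Mul(Pow(66, -1), -58)), -1) = Pow(Add(-1682, Mul(Rational(1, 66), -58)), -1) = Pow(Add(-1682, Rational(-29, 33)), -1) = Pow(Rational(-55535, 33), -1) = Rational(-33, 55535)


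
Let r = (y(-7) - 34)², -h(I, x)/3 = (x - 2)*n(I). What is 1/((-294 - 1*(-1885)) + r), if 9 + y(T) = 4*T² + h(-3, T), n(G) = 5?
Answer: 1/84535 ≈ 1.1829e-5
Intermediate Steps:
h(I, x) = 30 - 15*x (h(I, x) = -3*(x - 2)*5 = -3*(-2 + x)*5 = -3*(-10 + 5*x) = 30 - 15*x)
y(T) = 21 - 15*T + 4*T² (y(T) = -9 + (4*T² + (30 - 15*T)) = -9 + (30 - 15*T + 4*T²) = 21 - 15*T + 4*T²)
r = 82944 (r = ((21 - 15*(-7) + 4*(-7)²) - 34)² = ((21 + 105 + 4*49) - 34)² = ((21 + 105 + 196) - 34)² = (322 - 34)² = 288² = 82944)
1/((-294 - 1*(-1885)) + r) = 1/((-294 - 1*(-1885)) + 82944) = 1/((-294 + 1885) + 82944) = 1/(1591 + 82944) = 1/84535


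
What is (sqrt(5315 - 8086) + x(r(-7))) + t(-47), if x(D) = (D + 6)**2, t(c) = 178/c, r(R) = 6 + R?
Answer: 997/47 + I*sqrt(2771) ≈ 21.213 + 52.64*I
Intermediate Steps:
x(D) = (6 + D)**2
(sqrt(5315 - 8086) + x(r(-7))) + t(-47) = (sqrt(5315 - 8086) + (6 + (6 - 7))**2) + 178/(-47) = (sqrt(-2771) + (6 - 1)**2) + 178*(-1/47) = (I*sqrt(2771) + 5**2) - 178/47 = (I*sqrt(2771) + 25) - 178/47 = (25 + I*sqrt(2771)) - 178/47 = 997/47 + I*sqrt(2771)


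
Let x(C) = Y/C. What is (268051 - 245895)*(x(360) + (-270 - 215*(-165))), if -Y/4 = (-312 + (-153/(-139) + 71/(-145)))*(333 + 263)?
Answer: 25823441414068/31275 ≈ 8.2569e+8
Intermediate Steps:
Y = 14962088896/20155 (Y = -4*(-312 + (-153/(-139) + 71/(-145)))*(333 + 263) = -4*(-312 + (-153*(-1/139) + 71*(-1/145)))*596 = -4*(-312 + (153/139 - 71/145))*596 = -4*(-312 + 12316/20155)*596 = -(-25104176)*596/20155 = -4*(-3740522224/20155) = 14962088896/20155 ≈ 7.4235e+5)
x(C) = 14962088896/(20155*C)
(268051 - 245895)*(x(360) + (-270 - 215*(-165))) = (268051 - 245895)*((14962088896/20155)/360 + (-270 - 215*(-165))) = 22156*((14962088896/20155)*(1/360) + (-270 + 35475)) = 22156*(1870261112/906975 + 35205) = 22156*(33800315987/906975) = 25823441414068/31275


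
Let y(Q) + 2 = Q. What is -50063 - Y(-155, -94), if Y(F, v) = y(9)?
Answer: -50070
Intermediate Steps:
y(Q) = -2 + Q
Y(F, v) = 7 (Y(F, v) = -2 + 9 = 7)
-50063 - Y(-155, -94) = -50063 - 1*7 = -50063 - 7 = -50070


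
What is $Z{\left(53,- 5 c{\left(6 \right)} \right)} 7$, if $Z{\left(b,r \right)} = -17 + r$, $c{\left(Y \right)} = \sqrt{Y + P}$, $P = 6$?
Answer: $-119 - 70 \sqrt{3} \approx -240.24$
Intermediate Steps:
$c{\left(Y \right)} = \sqrt{6 + Y}$ ($c{\left(Y \right)} = \sqrt{Y + 6} = \sqrt{6 + Y}$)
$Z{\left(53,- 5 c{\left(6 \right)} \right)} 7 = \left(-17 - 5 \sqrt{6 + 6}\right) 7 = \left(-17 - 5 \sqrt{12}\right) 7 = \left(-17 - 5 \cdot 2 \sqrt{3}\right) 7 = \left(-17 - 10 \sqrt{3}\right) 7 = -119 - 70 \sqrt{3}$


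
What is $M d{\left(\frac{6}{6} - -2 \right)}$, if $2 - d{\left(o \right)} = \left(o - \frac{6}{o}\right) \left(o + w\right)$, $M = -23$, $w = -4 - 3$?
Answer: $-138$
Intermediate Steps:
$w = -7$
$d{\left(o \right)} = 2 - \left(-7 + o\right) \left(o - \frac{6}{o}\right)$ ($d{\left(o \right)} = 2 - \left(o - \frac{6}{o}\right) \left(o - 7\right) = 2 - \left(o - \frac{6}{o}\right) \left(-7 + o\right) = 2 - \left(-7 + o\right) \left(o - \frac{6}{o}\right)$)
$M d{\left(\frac{6}{6} - -2 \right)} = - 23 \left(8 - \left(\frac{6}{6} - -2\right)^{2} - \frac{42}{\frac{6}{6} - -2} + 7 \left(\frac{6}{6} - -2\right)\right) = - 23 \left(8 - \left(6 \cdot \frac{1}{6} + 2\right)^{2} - \frac{42}{6 \cdot \frac{1}{6} + 2} + 7 \left(6 \cdot \frac{1}{6} + 2\right)\right) = - 23 \left(8 - \left(1 + 2\right)^{2} - \frac{42}{1 + 2} + 7 \left(1 + 2\right)\right) = - 23 \left(8 - 3^{2} - \frac{42}{3} + 7 \cdot 3\right) = - 23 \left(8 - 9 - 14 + 21\right) = \left(-23\right) 6 = -138$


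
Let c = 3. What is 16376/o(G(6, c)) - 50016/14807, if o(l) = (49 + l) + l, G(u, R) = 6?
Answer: 239428456/903227 ≈ 265.08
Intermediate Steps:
o(l) = 49 + 2*l
16376/o(G(6, c)) - 50016/14807 = 16376/(49 + 2*6) - 50016/14807 = 16376/(49 + 12) - 50016*1/14807 = 16376/61 - 50016/14807 = 239428456/903227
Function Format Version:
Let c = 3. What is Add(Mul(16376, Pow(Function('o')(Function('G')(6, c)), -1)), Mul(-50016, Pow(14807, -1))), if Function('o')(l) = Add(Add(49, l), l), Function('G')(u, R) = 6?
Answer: Rational(239428456, 903227) ≈ 265.08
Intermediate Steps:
Function('o')(l) = Add(49, Mul(2, l))
Add(Mul(16376, Pow(Function('o')(Function('G')(6, c)), -1)), Mul(-50016, Pow(14807, -1))) = Add(Mul(16376, Pow(Add(49, Mul(2, 6)), -1)), Mul(-50016, Pow(14807, -1))) = Add(Mul(16376, Pow(Add(49, 12), -1)), Mul(-50016, Rational(1, 14807))) = Add(Mul(16376, Pow(61, -1)), Rational(-50016, 14807)) = Add(Mul(16376, Rational(1, 61)), Rational(-50016, 14807)) = Add(Rational(16376, 61), Rational(-50016, 14807)) = Rational(239428456, 903227)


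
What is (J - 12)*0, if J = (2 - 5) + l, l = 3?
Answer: 0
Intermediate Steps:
J = 0 (J = (2 - 5) + 3 = -3 + 3 = 0)
(J - 12)*0 = (0 - 12)*0 = -12*0 = 0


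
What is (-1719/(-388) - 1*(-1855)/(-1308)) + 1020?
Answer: 64897849/63438 ≈ 1023.0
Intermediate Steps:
(-1719/(-388) - 1*(-1855)/(-1308)) + 1020 = (-1719*(-1/388) + 1855*(-1/1308)) + 1020 = (1719/388 - 1855/1308) + 1020 = 191089/63438 + 1020 = 64897849/63438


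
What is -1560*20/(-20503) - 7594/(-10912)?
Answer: 248077091/111864368 ≈ 2.2177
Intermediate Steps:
-1560*20/(-20503) - 7594/(-10912) = -31200*(-1/20503) - 7594*(-1/10912) = 31200/20503 + 3797/5456 = 248077091/111864368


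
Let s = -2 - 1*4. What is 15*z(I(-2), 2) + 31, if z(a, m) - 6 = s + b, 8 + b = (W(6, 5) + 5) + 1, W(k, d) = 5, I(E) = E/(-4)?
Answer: 76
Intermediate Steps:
I(E) = -E/4 (I(E) = E*(-¼) = -E/4)
b = 3 (b = -8 + ((5 + 5) + 1) = -8 + (10 + 1) = -8 + 11 = 3)
s = -6 (s = -2 - 4 = -6)
z(a, m) = 3 (z(a, m) = 6 + (-6 + 3) = 6 - 3 = 3)
15*z(I(-2), 2) + 31 = 15*3 + 31 = 45 + 31 = 76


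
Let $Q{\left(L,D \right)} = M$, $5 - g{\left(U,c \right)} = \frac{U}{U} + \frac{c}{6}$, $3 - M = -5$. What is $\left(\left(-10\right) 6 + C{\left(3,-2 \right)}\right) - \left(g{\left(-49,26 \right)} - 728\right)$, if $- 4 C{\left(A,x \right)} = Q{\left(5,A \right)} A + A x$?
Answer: $\frac{3983}{6} \approx 663.83$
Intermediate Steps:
$M = 8$ ($M = 3 - -5 = 3 + 5 = 8$)
$g{\left(U,c \right)} = 4 - \frac{c}{6}$ ($g{\left(U,c \right)} = 5 - \left(\frac{U}{U} + \frac{c}{6}\right) = 5 - \left(1 + c \frac{1}{6}\right) = 5 - \left(1 + \frac{c}{6}\right) = 4 - \frac{c}{6}$)
$Q{\left(L,D \right)} = 8$
$C{\left(A,x \right)} = - 2 A - \frac{A x}{4}$ ($C{\left(A,x \right)} = - \frac{8 A + A x}{4} = - 2 A - \frac{A x}{4}$)
$\left(\left(-10\right) 6 + C{\left(3,-2 \right)}\right) - \left(g{\left(-49,26 \right)} - 728\right) = \left(\left(-10\right) 6 - \frac{3 \left(8 - 2\right)}{4}\right) - \left(\left(4 - \frac{13}{3}\right) - 728\right) = \left(-60 - \frac{3}{4} \cdot 6\right) - \left(\left(4 - \frac{13}{3}\right) - 728\right) = \left(-60 - \frac{9}{2}\right) - \left(- \frac{1}{3} - 728\right) = - \frac{129}{2} - - \frac{2185}{3} = - \frac{129}{2} + \frac{2185}{3} = \frac{3983}{6}$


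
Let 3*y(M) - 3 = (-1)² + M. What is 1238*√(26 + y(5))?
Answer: 1238*√29 ≈ 6666.8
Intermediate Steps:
y(M) = 4/3 + M/3 (y(M) = 1 + ((-1)² + M)/3 = 1 + (1 + M)/3 = 1 + (⅓ + M/3) = 4/3 + M/3)
1238*√(26 + y(5)) = 1238*√(26 + (4/3 + (⅓)*5)) = 1238*√(26 + (4/3 + 5/3)) = 1238*√(26 + 3) = 1238*√29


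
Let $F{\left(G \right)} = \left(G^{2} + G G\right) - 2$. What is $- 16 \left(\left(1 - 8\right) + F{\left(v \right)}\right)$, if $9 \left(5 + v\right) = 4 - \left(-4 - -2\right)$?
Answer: $- \frac{4112}{9} \approx -456.89$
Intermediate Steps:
$v = - \frac{13}{3}$ ($v = -5 + \frac{4 - \left(-4 - -2\right)}{9} = -5 + \frac{4 - \left(-4 + 2\right)}{9} = -5 + \frac{4 - -2}{9} = -5 + \frac{4 + 2}{9} = -5 + \frac{1}{9} \cdot 6 = -5 + \frac{2}{3} = - \frac{13}{3} \approx -4.3333$)
$F{\left(G \right)} = -2 + 2 G^{2}$ ($F{\left(G \right)} = \left(G^{2} + G^{2}\right) - 2 = 2 G^{2} - 2 = -2 + 2 G^{2}$)
$- 16 \left(\left(1 - 8\right) + F{\left(v \right)}\right) = - 16 \left(\left(1 - 8\right) - \left(2 - 2 \left(- \frac{13}{3}\right)^{2}\right)\right) = - 16 \left(-7 + \left(-2 + 2 \cdot \frac{169}{9}\right)\right) = - 16 \left(-7 + \left(-2 + \frac{338}{9}\right)\right) = - 16 \left(-7 + \frac{320}{9}\right) = \left(-16\right) \frac{257}{9} = - \frac{4112}{9}$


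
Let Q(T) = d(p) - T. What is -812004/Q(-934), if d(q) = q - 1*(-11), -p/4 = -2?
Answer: -812004/953 ≈ -852.05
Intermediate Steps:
p = 8 (p = -4*(-2) = 8)
d(q) = 11 + q (d(q) = q + 11 = 11 + q)
Q(T) = 19 - T (Q(T) = (11 + 8) - T = 19 - T)
-812004/Q(-934) = -812004/(19 - 1*(-934)) = -812004/(19 + 934) = -812004/953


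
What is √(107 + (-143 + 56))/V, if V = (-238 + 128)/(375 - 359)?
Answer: -16*√5/55 ≈ -0.65049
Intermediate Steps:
V = -55/8 (V = -110/16 = -110*1/16 = -55/8 ≈ -6.8750)
√(107 + (-143 + 56))/V = √(107 + (-143 + 56))/(-55/8) = √(107 - 87)*(-8/55) = √20*(-8/55) = (2*√5)*(-8/55) = -16*√5/55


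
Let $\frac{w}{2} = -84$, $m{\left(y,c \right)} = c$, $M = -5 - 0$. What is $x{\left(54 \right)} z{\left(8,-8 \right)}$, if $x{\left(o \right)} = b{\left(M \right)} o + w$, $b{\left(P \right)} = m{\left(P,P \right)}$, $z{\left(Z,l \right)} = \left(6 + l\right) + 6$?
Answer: $-1752$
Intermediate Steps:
$z{\left(Z,l \right)} = 12 + l$
$M = -5$ ($M = -5 + 0 = -5$)
$w = -168$ ($w = 2 \left(-84\right) = -168$)
$b{\left(P \right)} = P$
$x{\left(o \right)} = -168 - 5 o$ ($x{\left(o \right)} = - 5 o - 168 = -168 - 5 o$)
$x{\left(54 \right)} z{\left(8,-8 \right)} = \left(-168 - 270\right) \left(12 - 8\right) = \left(-168 - 270\right) 4 = \left(-438\right) 4 = -1752$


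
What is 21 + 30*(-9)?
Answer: -249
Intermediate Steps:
21 + 30*(-9) = 21 - 270 = -249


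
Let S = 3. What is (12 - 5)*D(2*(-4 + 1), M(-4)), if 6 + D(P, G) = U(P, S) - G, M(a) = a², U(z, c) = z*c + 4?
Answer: -252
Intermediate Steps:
U(z, c) = 4 + c*z (U(z, c) = c*z + 4 = 4 + c*z)
D(P, G) = -2 - G + 3*P (D(P, G) = -6 + ((4 + 3*P) - G) = -6 + (4 - G + 3*P) = -2 - G + 3*P)
(12 - 5)*D(2*(-4 + 1), M(-4)) = (12 - 5)*(-2 - 1*(-4)² + 3*(2*(-4 + 1))) = 7*(-2 - 1*16 + 3*(2*(-3))) = 7*(-2 - 16 + 3*(-6)) = 7*(-2 - 16 - 18) = 7*(-36) = -252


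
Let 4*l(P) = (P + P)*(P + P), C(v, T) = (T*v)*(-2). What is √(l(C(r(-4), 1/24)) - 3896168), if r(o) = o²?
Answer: 2*I*√8766374/3 ≈ 1973.9*I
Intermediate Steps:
C(v, T) = -2*T*v
l(P) = P² (l(P) = ((P + P)*(P + P))/4 = ((2*P)*(2*P))/4 = (4*P²)/4 = P²)
√(l(C(r(-4), 1/24)) - 3896168) = √((-2*(-4)²/24)² - 3896168) = √((-2*1/24*16)² - 3896168) = √((-4/3)² - 3896168) = √(16/9 - 3896168) = √(-35065496/9) = 2*I*√8766374/3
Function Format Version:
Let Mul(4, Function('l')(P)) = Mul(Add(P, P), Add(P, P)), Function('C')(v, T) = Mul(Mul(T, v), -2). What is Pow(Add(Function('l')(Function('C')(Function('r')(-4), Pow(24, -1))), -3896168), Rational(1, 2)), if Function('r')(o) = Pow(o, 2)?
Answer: Mul(Rational(2, 3), I, Pow(8766374, Rational(1, 2))) ≈ Mul(1973.9, I)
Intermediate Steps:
Function('C')(v, T) = Mul(-2, T, v)
Function('l')(P) = Pow(P, 2) (Function('l')(P) = Mul(Rational(1, 4), Mul(Add(P, P), Add(P, P))) = Mul(Rational(1, 4), Mul(Mul(2, P), Mul(2, P))) = Mul(Rational(1, 4), Mul(4, Pow(P, 2))) = Pow(P, 2))
Pow(Add(Function('l')(Function('C')(Function('r')(-4), Pow(24, -1))), -3896168), Rational(1, 2)) = Pow(Add(Pow(Mul(-2, Pow(24, -1), Pow(-4, 2)), 2), -3896168), Rational(1, 2)) = Pow(Add(Pow(Mul(-2, Rational(1, 24), 16), 2), -3896168), Rational(1, 2)) = Pow(Add(Pow(Rational(-4, 3), 2), -3896168), Rational(1, 2)) = Pow(Add(Rational(16, 9), -3896168), Rational(1, 2)) = Pow(Rational(-35065496, 9), Rational(1, 2)) = Mul(Rational(2, 3), I, Pow(8766374, Rational(1, 2)))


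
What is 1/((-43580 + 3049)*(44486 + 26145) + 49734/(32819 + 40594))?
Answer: -2719/7783803819017 ≈ -3.4932e-10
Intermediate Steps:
1/((-43580 + 3049)*(44486 + 26145) + 49734/(32819 + 40594)) = 1/(-40531*70631 + 49734/73413) = 1/(-2862745061 + 49734*(1/73413)) = 1/(-2862745061 + 1842/2719) = 1/(-7783803819017/2719) = -2719/7783803819017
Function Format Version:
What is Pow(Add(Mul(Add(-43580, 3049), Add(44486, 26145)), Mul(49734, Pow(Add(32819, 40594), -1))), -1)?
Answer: Rational(-2719, 7783803819017) ≈ -3.4932e-10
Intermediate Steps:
Pow(Add(Mul(Add(-43580, 3049), Add(44486, 26145)), Mul(49734, Pow(Add(32819, 40594), -1))), -1) = Pow(Add(Mul(-40531, 70631), Mul(49734, Pow(73413, -1))), -1) = Pow(Add(-2862745061, Mul(49734, Rational(1, 73413))), -1) = Pow(Add(-2862745061, Rational(1842, 2719)), -1) = Pow(Rational(-7783803819017, 2719), -1) = Rational(-2719, 7783803819017)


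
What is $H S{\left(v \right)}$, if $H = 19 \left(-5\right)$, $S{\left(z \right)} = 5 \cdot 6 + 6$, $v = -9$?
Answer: $-3420$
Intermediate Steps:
$S{\left(z \right)} = 36$ ($S{\left(z \right)} = 30 + 6 = 36$)
$H = -95$
$H S{\left(v \right)} = \left(-95\right) 36 = -3420$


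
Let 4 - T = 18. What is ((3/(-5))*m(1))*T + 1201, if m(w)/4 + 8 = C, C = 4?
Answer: 5333/5 ≈ 1066.6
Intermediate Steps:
T = -14 (T = 4 - 1*18 = 4 - 18 = -14)
m(w) = -16 (m(w) = -32 + 4*4 = -32 + 16 = -16)
((3/(-5))*m(1))*T + 1201 = ((3/(-5))*(-16))*(-14) + 1201 = ((3*(-⅕))*(-16))*(-14) + 1201 = -⅗*(-16)*(-14) + 1201 = (48/5)*(-14) + 1201 = -672/5 + 1201 = 5333/5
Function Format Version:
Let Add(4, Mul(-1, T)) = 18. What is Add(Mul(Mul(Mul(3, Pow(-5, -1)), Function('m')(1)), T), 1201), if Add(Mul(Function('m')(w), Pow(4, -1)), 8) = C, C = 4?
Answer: Rational(5333, 5) ≈ 1066.6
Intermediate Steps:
T = -14 (T = Add(4, Mul(-1, 18)) = Add(4, -18) = -14)
Function('m')(w) = -16 (Function('m')(w) = Add(-32, Mul(4, 4)) = Add(-32, 16) = -16)
Add(Mul(Mul(Mul(3, Pow(-5, -1)), Function('m')(1)), T), 1201) = Add(Mul(Mul(Mul(3, Pow(-5, -1)), -16), -14), 1201) = Add(Mul(Mul(Mul(3, Rational(-1, 5)), -16), -14), 1201) = Add(Mul(Mul(Rational(-3, 5), -16), -14), 1201) = Add(Mul(Rational(48, 5), -14), 1201) = Add(Rational(-672, 5), 1201) = Rational(5333, 5)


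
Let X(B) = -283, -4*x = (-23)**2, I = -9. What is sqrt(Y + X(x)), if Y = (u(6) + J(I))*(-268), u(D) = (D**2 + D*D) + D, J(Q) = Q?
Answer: 5*I*sqrt(751) ≈ 137.02*I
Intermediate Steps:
x = -529/4 (x = -1/4*(-23)**2 = -1/4*529 = -529/4 ≈ -132.25)
u(D) = D + 2*D**2 (u(D) = (D**2 + D**2) + D = 2*D**2 + D = D + 2*D**2)
Y = -18492 (Y = (6*(1 + 2*6) - 9)*(-268) = (6*(1 + 12) - 9)*(-268) = (6*13 - 9)*(-268) = (78 - 9)*(-268) = 69*(-268) = -18492)
sqrt(Y + X(x)) = sqrt(-18492 - 283) = sqrt(-18775) = 5*I*sqrt(751)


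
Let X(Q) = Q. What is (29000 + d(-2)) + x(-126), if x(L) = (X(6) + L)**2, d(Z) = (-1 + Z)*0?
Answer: 43400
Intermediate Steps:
d(Z) = 0
x(L) = (6 + L)**2
(29000 + d(-2)) + x(-126) = (29000 + 0) + (6 - 126)**2 = 29000 + (-120)**2 = 29000 + 14400 = 43400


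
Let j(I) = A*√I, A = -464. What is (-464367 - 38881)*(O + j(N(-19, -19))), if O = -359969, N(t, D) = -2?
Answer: 181153679312 + 233507072*I*√2 ≈ 1.8115e+11 + 3.3023e+8*I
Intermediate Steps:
j(I) = -464*√I
(-464367 - 38881)*(O + j(N(-19, -19))) = (-464367 - 38881)*(-359969 - 464*I*√2) = -503248*(-359969 - 464*I*√2) = 181153679312 + 233507072*I*√2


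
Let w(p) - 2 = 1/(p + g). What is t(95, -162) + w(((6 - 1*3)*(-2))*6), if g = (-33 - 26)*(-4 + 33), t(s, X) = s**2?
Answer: 15770168/1747 ≈ 9027.0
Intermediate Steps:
g = -1711 (g = -59*29 = -1711)
w(p) = 2 + 1/(-1711 + p) (w(p) = 2 + 1/(p - 1711) = 2 + 1/(-1711 + p))
t(95, -162) + w(((6 - 1*3)*(-2))*6) = 95**2 + (-3421 + 2*(((6 - 1*3)*(-2))*6))/(-1711 + ((6 - 1*3)*(-2))*6) = 9025 + (-3421 + 2*(((6 - 3)*(-2))*6))/(-1711 + ((6 - 3)*(-2))*6) = 9025 + (-3421 + 2*((3*(-2))*6))/(-1711 + (3*(-2))*6) = 9025 + (-3421 + 2*(-6*6))/(-1711 - 6*6) = 9025 + (-3421 + 2*(-36))/(-1711 - 36) = 9025 + (-3421 - 72)/(-1747) = 9025 - 1/1747*(-3493) = 9025 + 3493/1747 = 15770168/1747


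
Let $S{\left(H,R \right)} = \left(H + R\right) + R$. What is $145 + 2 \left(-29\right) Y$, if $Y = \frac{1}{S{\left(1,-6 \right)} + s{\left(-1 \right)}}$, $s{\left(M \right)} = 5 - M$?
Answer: $\frac{783}{5} \approx 156.6$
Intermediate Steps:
$S{\left(H,R \right)} = H + 2 R$
$Y = - \frac{1}{5}$ ($Y = \frac{1}{\left(1 + 2 \left(-6\right)\right) + \left(5 - -1\right)} = \frac{1}{\left(1 - 12\right) + \left(5 + 1\right)} = \frac{1}{-11 + 6} = \frac{1}{-5} = - \frac{1}{5} \approx -0.2$)
$145 + 2 \left(-29\right) Y = 145 + 2 \left(-29\right) \left(- \frac{1}{5}\right) = 145 - - \frac{58}{5} = 145 + \frac{58}{5} = \frac{783}{5}$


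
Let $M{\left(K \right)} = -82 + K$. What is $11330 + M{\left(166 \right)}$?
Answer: $11414$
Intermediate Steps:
$11330 + M{\left(166 \right)} = 11330 + \left(-82 + 166\right) = 11330 + 84 = 11414$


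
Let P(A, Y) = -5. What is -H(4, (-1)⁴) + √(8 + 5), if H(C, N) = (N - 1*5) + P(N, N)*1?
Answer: 9 + √13 ≈ 12.606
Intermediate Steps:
H(C, N) = -10 + N (H(C, N) = (N - 1*5) - 5*1 = (N - 5) - 5 = (-5 + N) - 5 = -10 + N)
-H(4, (-1)⁴) + √(8 + 5) = -(-10 + (-1)⁴) + √(8 + 5) = -(-10 + 1) + √13 = -1*(-9) + √13 = 9 + √13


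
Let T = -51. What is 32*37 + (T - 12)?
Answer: 1121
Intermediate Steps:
32*37 + (T - 12) = 32*37 + (-51 - 12) = 1184 - 63 = 1121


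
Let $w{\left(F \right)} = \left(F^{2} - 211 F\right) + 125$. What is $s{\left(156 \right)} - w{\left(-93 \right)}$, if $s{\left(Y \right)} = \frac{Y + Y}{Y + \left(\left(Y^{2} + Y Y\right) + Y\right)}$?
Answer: $- \frac{4458328}{157} \approx -28397.0$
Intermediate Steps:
$w{\left(F \right)} = 125 + F^{2} - 211 F$
$s{\left(Y \right)} = \frac{2 Y}{2 Y + 2 Y^{2}}$ ($s{\left(Y \right)} = \frac{2 Y}{Y + \left(\left(Y^{2} + Y^{2}\right) + Y\right)} = \frac{2 Y}{Y + \left(2 Y^{2} + Y\right)} = \frac{2 Y}{Y + \left(Y + 2 Y^{2}\right)} = \frac{2 Y}{2 Y + 2 Y^{2}}$)
$s{\left(156 \right)} - w{\left(-93 \right)} = \frac{1}{1 + 156} - \left(125 + \left(-93\right)^{2} - -19623\right) = \frac{1}{157} - \left(125 + 8649 + 19623\right) = \frac{1}{157} - 28397 = - \frac{4458328}{157}$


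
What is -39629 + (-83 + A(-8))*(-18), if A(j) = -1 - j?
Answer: -38261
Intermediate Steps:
-39629 + (-83 + A(-8))*(-18) = -39629 + (-83 + (-1 - 1*(-8)))*(-18) = -39629 + (-83 + (-1 + 8))*(-18) = -39629 + (-83 + 7)*(-18) = -39629 - 76*(-18) = -39629 + 1368 = -38261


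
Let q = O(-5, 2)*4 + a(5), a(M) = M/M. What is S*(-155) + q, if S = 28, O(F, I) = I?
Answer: -4331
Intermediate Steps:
a(M) = 1
q = 9 (q = 2*4 + 1 = 8 + 1 = 9)
S*(-155) + q = 28*(-155) + 9 = -4340 + 9 = -4331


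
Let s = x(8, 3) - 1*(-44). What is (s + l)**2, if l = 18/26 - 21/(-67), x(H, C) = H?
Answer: 2131484224/758641 ≈ 2809.6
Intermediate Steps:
l = 876/871 (l = 18*(1/26) - 21*(-1/67) = 9/13 + 21/67 = 876/871 ≈ 1.0057)
s = 52 (s = 8 - 1*(-44) = 8 + 44 = 52)
(s + l)**2 = (52 + 876/871)**2 = (46168/871)**2 = 2131484224/758641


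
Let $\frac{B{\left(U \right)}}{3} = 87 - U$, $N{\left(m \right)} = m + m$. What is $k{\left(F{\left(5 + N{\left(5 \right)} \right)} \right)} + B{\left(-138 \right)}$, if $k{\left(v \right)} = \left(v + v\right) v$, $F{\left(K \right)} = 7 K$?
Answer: $22725$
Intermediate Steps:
$N{\left(m \right)} = 2 m$
$k{\left(v \right)} = 2 v^{2}$ ($k{\left(v \right)} = 2 v v = 2 v^{2}$)
$B{\left(U \right)} = 261 - 3 U$ ($B{\left(U \right)} = 3 \left(87 - U\right) = 261 - 3 U$)
$k{\left(F{\left(5 + N{\left(5 \right)} \right)} \right)} + B{\left(-138 \right)} = 2 \left(7 \left(5 + 2 \cdot 5\right)\right)^{2} + \left(261 - -414\right) = 2 \left(7 \left(5 + 10\right)\right)^{2} + \left(261 + 414\right) = 2 \left(7 \cdot 15\right)^{2} + 675 = 2 \cdot 105^{2} + 675 = 2 \cdot 11025 + 675 = 22050 + 675 = 22725$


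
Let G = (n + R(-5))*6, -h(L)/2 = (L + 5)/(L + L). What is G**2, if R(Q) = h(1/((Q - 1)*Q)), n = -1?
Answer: 831744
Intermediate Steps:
h(L) = -(5 + L)/L (h(L) = -2*(L + 5)/(L + L) = -2*(5 + L)/(2*L) = -2*(5 + L)*1/(2*L) = -(5 + L)/L)
R(Q) = Q*(-1 + Q)*(-5 - 1/(Q*(-1 + Q))) (R(Q) = (-5 - 1/((Q - 1)*Q))/((1/((Q - 1)*Q))) = (-5 - 1/((-1 + Q)*Q))/((1/((-1 + Q)*Q))) = (-5 - 1/(Q*(-1 + Q)))/((1/(Q*(-1 + Q)))) = (Q*(-1 + Q))*(-5 - 1/(Q*(-1 + Q))) = Q*(-1 + Q)*(-5 - 1/(Q*(-1 + Q))))
G = -912 (G = (-1 + (-1 - 5*(-5)*(-1 - 5)))*6 = (-1 + (-1 - 5*(-5)*(-6)))*6 = (-1 + (-1 - 150))*6 = (-1 - 151)*6 = -152*6 = -912)
G**2 = (-912)**2 = 831744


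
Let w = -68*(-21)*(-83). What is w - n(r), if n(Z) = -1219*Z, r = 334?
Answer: 288622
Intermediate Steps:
w = -118524 (w = 1428*(-83) = -118524)
w - n(r) = -118524 - (-1219)*334 = -118524 - 1*(-407146) = -118524 + 407146 = 288622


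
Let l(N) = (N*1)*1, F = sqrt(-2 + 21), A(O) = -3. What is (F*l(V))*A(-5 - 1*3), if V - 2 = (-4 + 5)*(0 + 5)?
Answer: -21*sqrt(19) ≈ -91.537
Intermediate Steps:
F = sqrt(19) ≈ 4.3589
V = 7 (V = 2 + (-4 + 5)*(0 + 5) = 2 + 1*5 = 2 + 5 = 7)
l(N) = N (l(N) = N*1 = N)
(F*l(V))*A(-5 - 1*3) = (sqrt(19)*7)*(-3) = (7*sqrt(19))*(-3) = -21*sqrt(19)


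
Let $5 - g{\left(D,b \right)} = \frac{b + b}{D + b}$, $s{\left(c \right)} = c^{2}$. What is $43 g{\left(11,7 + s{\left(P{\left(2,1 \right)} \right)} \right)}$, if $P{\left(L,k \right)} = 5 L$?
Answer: $\frac{8084}{59} \approx 137.02$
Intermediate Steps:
$g{\left(D,b \right)} = 5 - \frac{2 b}{D + b}$ ($g{\left(D,b \right)} = 5 - \frac{b + b}{D + b} = 5 - \frac{2 b}{D + b}$)
$43 g{\left(11,7 + s{\left(P{\left(2,1 \right)} \right)} \right)} = 43 \frac{3 \left(7 + \left(5 \cdot 2\right)^{2}\right) + 5 \cdot 11}{11 + \left(7 + \left(5 \cdot 2\right)^{2}\right)} = 43 \frac{3 \left(7 + 10^{2}\right) + 55}{11 + \left(7 + 10^{2}\right)} = 43 \frac{3 \left(7 + 100\right) + 55}{11 + \left(7 + 100\right)} = 43 \frac{3 \cdot 107 + 55}{11 + 107} = 43 \frac{321 + 55}{118} = 43 \cdot \frac{1}{118} \cdot 376 = 43 \cdot \frac{188}{59} = \frac{8084}{59}$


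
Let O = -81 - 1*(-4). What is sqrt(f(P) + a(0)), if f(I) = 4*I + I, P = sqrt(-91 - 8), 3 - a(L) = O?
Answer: sqrt(80 + 15*I*sqrt(11)) ≈ 9.3329 + 2.6653*I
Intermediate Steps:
O = -77 (O = -81 + 4 = -77)
a(L) = 80 (a(L) = 3 - 1*(-77) = 3 + 77 = 80)
P = 3*I*sqrt(11) (P = sqrt(-99) = 3*I*sqrt(11) ≈ 9.9499*I)
f(I) = 5*I
sqrt(f(P) + a(0)) = sqrt(5*(3*I*sqrt(11)) + 80) = sqrt(15*I*sqrt(11) + 80) = sqrt(80 + 15*I*sqrt(11))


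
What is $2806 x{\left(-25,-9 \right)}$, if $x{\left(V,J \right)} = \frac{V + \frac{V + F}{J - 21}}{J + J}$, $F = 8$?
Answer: $\frac{1028399}{270} \approx 3808.9$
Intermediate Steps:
$x{\left(V,J \right)} = \frac{V + \frac{8 + V}{-21 + J}}{2 J}$ ($x{\left(V,J \right)} = \frac{V + \frac{V + 8}{J - 21}}{J + J} = \frac{V + \frac{8 + V}{-21 + J}}{2 J}$)
$2806 x{\left(-25,-9 \right)} = 2806 \frac{8 - -500 - -225}{2 \left(-9\right) \left(-21 - 9\right)} = 2806 \cdot \frac{1}{2} \left(- \frac{1}{9}\right) \frac{1}{-30} \left(8 + 500 + 225\right) = 2806 \cdot \frac{1}{2} \left(- \frac{1}{9}\right) \left(- \frac{1}{30}\right) 733 = 2806 \cdot \frac{733}{540} = \frac{1028399}{270}$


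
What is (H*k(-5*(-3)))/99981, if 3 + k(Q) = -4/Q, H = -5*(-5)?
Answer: -35/42849 ≈ -0.00081682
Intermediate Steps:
H = 25
k(Q) = -3 - 4/Q
(H*k(-5*(-3)))/99981 = (25*(-3 - 4/((-5*(-3)))))/99981 = (25*(-3 - 4/15))*(1/99981) = (25*(-49/15))*(1/99981) = -245/3*1/99981 = -35/42849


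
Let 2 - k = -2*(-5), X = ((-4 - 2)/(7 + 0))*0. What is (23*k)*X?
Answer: 0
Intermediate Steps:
X = 0 (X = -6/7*0 = 0)
k = -8 (k = 2 - (-2)*(-5) = 2 - 1*10 = 2 - 10 = -8)
(23*k)*X = (23*(-8))*0 = -184*0 = 0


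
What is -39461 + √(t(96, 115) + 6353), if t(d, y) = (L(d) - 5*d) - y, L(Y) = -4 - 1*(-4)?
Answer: -39461 + √5758 ≈ -39385.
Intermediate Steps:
L(Y) = 0 (L(Y) = -4 + 4 = 0)
t(d, y) = -y - 5*d (t(d, y) = (0 - 5*d) - y = -5*d - y = -y - 5*d)
-39461 + √(t(96, 115) + 6353) = -39461 + √((-1*115 - 5*96) + 6353) = -39461 + √((-115 - 480) + 6353) = -39461 + √(-595 + 6353) = -39461 + √5758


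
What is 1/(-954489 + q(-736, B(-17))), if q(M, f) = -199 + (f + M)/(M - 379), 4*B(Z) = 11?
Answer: -4460/4257905547 ≈ -1.0475e-6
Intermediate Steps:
B(Z) = 11/4 (B(Z) = (1/4)*11 = 11/4)
q(M, f) = -199 + (M + f)/(-379 + M)
1/(-954489 + q(-736, B(-17))) = 1/(-954489 + (75421 + 11/4 - 198*(-736))/(-379 - 736)) = 1/(-954489 + (75421 + 11/4 + 145728)/(-1115)) = 1/(-954489 - 1/1115*884607/4) = 1/(-954489 - 884607/4460) = 1/(-4257905547/4460) = -4460/4257905547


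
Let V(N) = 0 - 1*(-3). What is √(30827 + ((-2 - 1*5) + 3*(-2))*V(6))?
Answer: 2*√7697 ≈ 175.47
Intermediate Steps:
V(N) = 3 (V(N) = 0 + 3 = 3)
√(30827 + ((-2 - 1*5) + 3*(-2))*V(6)) = √(30827 + ((-2 - 1*5) + 3*(-2))*3) = √(30827 + ((-2 - 5) - 6)*3) = √(30827 + (-7 - 6)*3) = √(30827 - 13*3) = √(30827 - 39) = √30788 = 2*√7697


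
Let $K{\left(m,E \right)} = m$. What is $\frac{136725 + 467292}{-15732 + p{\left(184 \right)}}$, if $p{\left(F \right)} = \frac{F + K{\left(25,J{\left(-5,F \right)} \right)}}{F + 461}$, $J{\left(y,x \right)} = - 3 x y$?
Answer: $- \frac{389590965}{10146931} \approx -38.395$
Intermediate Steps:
$J{\left(y,x \right)} = - 3 x y$
$p{\left(F \right)} = \frac{25 + F}{461 + F}$ ($p{\left(F \right)} = \frac{F + 25}{F + 461} = \frac{25 + F}{461 + F}$)
$\frac{136725 + 467292}{-15732 + p{\left(184 \right)}} = \frac{136725 + 467292}{-15732 + \frac{25 + 184}{461 + 184}} = \frac{604017}{-15732 + \frac{1}{645} \cdot 209} = \frac{604017}{-15732 + \frac{209}{645}} = \frac{604017}{- \frac{10146931}{645}} = 604017 \left(- \frac{645}{10146931}\right) = - \frac{389590965}{10146931}$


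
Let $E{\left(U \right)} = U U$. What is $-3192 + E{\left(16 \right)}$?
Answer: $-2936$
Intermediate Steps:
$E{\left(U \right)} = U^{2}$
$-3192 + E{\left(16 \right)} = -3192 + 16^{2} = -3192 + 256 = -2936$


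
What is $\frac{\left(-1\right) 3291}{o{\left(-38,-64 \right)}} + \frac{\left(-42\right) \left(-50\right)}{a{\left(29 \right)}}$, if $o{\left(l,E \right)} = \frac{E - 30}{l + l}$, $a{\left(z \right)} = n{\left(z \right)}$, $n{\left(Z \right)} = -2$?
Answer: $- \frac{174408}{47} \approx -3710.8$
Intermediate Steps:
$a{\left(z \right)} = -2$
$o{\left(l,E \right)} = \frac{-30 + E}{2 l}$
$\frac{\left(-1\right) 3291}{o{\left(-38,-64 \right)}} + \frac{\left(-42\right) \left(-50\right)}{a{\left(29 \right)}} = \frac{\left(-1\right) 3291}{\frac{1}{2} \frac{1}{-38} \left(-30 - 64\right)} + \frac{\left(-42\right) \left(-50\right)}{-2} = - \frac{3291}{\frac{1}{2} \left(- \frac{1}{38}\right) \left(-94\right)} + 2100 \left(- \frac{1}{2}\right) = - \frac{3291}{\frac{47}{38}} - 1050 = \left(-3291\right) \frac{38}{47} - 1050 = - \frac{125058}{47} - 1050 = - \frac{174408}{47}$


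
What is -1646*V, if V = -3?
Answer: 4938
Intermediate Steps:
-1646*V = -1646*(-3) = 4938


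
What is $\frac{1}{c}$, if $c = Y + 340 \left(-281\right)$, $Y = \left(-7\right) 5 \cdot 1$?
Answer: $- \frac{1}{95575} \approx -1.0463 \cdot 10^{-5}$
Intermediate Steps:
$Y = -35$ ($Y = \left(-35\right) 1 = -35$)
$c = -95575$ ($c = -35 + 340 \left(-281\right) = -35 - 95540 = -95575$)
$\frac{1}{c} = \frac{1}{-95575} = - \frac{1}{95575}$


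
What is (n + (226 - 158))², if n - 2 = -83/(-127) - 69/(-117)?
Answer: 124515825424/24532209 ≈ 5075.6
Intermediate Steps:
n = 16064/4953 (n = 2 + (-83/(-127) - 69/(-117)) = 2 + (-83*(-1/127) - 69*(-1/117)) = 2 + (83/127 + 23/39) = 2 + 6158/4953 = 16064/4953 ≈ 3.2433)
(n + (226 - 158))² = (16064/4953 + (226 - 158))² = (16064/4953 + 68)² = (352868/4953)² = 124515825424/24532209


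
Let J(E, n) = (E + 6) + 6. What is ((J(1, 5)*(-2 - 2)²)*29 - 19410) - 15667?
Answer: -29045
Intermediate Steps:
J(E, n) = 12 + E (J(E, n) = (6 + E) + 6 = 12 + E)
((J(1, 5)*(-2 - 2)²)*29 - 19410) - 15667 = (((12 + 1)*(-2 - 2)²)*29 - 19410) - 15667 = ((13*(-4)²)*29 - 19410) - 15667 = ((13*16)*29 - 19410) - 15667 = (208*29 - 19410) - 15667 = (6032 - 19410) - 15667 = -13378 - 15667 = -29045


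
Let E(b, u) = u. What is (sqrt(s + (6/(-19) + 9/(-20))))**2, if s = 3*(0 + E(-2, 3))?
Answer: 3129/380 ≈ 8.2342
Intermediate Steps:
s = 9 (s = 3*(0 + 3) = 3*3 = 9)
(sqrt(s + (6/(-19) + 9/(-20))))**2 = (sqrt(9 + (6/(-19) + 9/(-20))))**2 = (sqrt(9 + (6*(-1/19) + 9*(-1/20))))**2 = (sqrt(9 + (-6/19 - 9/20)))**2 = (sqrt(9 - 291/380))**2 = (sqrt(3129/380))**2 = (sqrt(297255)/190)**2 = 3129/380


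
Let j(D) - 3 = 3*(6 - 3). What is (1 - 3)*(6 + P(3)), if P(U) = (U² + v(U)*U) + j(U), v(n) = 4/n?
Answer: -62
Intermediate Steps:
j(D) = 12 (j(D) = 3 + 3*(6 - 3) = 3 + 3*3 = 3 + 9 = 12)
P(U) = 16 + U² (P(U) = (U² + (4/U)*U) + 12 = (U² + 4) + 12 = (4 + U²) + 12 = 16 + U²)
(1 - 3)*(6 + P(3)) = (1 - 3)*(6 + (16 + 3²)) = -2*(6 + (16 + 9)) = -2*(6 + 25) = -2*31 = -62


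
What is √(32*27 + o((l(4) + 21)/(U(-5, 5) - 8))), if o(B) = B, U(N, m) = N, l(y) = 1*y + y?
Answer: √145639/13 ≈ 29.356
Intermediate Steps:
l(y) = 2*y (l(y) = y + y = 2*y)
√(32*27 + o((l(4) + 21)/(U(-5, 5) - 8))) = √(32*27 + (2*4 + 21)/(-5 - 8)) = √(864 + (8 + 21)/(-13)) = √(864 + 29*(-1/13)) = √(864 - 29/13) = √(11203/13) = √145639/13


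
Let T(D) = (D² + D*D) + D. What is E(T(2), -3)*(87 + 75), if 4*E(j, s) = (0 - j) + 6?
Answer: -162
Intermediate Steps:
T(D) = D + 2*D² (T(D) = (D² + D²) + D = 2*D² + D = D + 2*D²)
E(j, s) = 3/2 - j/4 (E(j, s) = ((0 - j) + 6)/4 = (-j + 6)/4 = (6 - j)/4 = 3/2 - j/4)
E(T(2), -3)*(87 + 75) = (3/2 - (1 + 2*2)/2)*(87 + 75) = (3/2 - (1 + 4)/2)*162 = (3/2 - 5/2)*162 = -1*162 = -162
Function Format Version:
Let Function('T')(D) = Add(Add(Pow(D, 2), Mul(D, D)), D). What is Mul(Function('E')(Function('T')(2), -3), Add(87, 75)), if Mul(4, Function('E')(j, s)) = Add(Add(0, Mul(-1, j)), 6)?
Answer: -162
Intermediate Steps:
Function('T')(D) = Add(D, Mul(2, Pow(D, 2))) (Function('T')(D) = Add(Add(Pow(D, 2), Pow(D, 2)), D) = Add(Mul(2, Pow(D, 2)), D) = Add(D, Mul(2, Pow(D, 2))))
Function('E')(j, s) = Add(Rational(3, 2), Mul(Rational(-1, 4), j)) (Function('E')(j, s) = Mul(Rational(1, 4), Add(Add(0, Mul(-1, j)), 6)) = Mul(Rational(1, 4), Add(Mul(-1, j), 6)) = Mul(Rational(1, 4), Add(6, Mul(-1, j))) = Add(Rational(3, 2), Mul(Rational(-1, 4), j)))
Mul(Function('E')(Function('T')(2), -3), Add(87, 75)) = Mul(Add(Rational(3, 2), Mul(Rational(-1, 4), Mul(2, Add(1, Mul(2, 2))))), Add(87, 75)) = Mul(Add(Rational(3, 2), Mul(Rational(-1, 4), Mul(2, Add(1, 4)))), 162) = Mul(Add(Rational(3, 2), Mul(Rational(-1, 4), Mul(2, 5))), 162) = Mul(Add(Rational(3, 2), Mul(Rational(-1, 4), 10)), 162) = Mul(Add(Rational(3, 2), Rational(-5, 2)), 162) = Mul(-1, 162) = -162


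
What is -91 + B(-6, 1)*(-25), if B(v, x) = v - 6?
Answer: 209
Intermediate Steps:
B(v, x) = -6 + v
-91 + B(-6, 1)*(-25) = -91 + (-6 - 6)*(-25) = -91 - 12*(-25) = -91 + 300 = 209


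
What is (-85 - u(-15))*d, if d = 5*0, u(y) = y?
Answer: 0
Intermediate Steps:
d = 0
(-85 - u(-15))*d = (-85 - 1*(-15))*0 = (-85 + 15)*0 = -70*0 = 0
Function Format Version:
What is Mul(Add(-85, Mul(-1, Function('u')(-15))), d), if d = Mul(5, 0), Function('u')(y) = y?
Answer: 0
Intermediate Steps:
d = 0
Mul(Add(-85, Mul(-1, Function('u')(-15))), d) = Mul(Add(-85, Mul(-1, -15)), 0) = Mul(Add(-85, 15), 0) = Mul(-70, 0) = 0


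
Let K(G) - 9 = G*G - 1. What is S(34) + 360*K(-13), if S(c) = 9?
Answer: 63729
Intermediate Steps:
K(G) = 8 + G² (K(G) = 9 + (G*G - 1) = 9 + (G² - 1) = 9 + (-1 + G²) = 8 + G²)
S(34) + 360*K(-13) = 9 + 360*(8 + (-13)²) = 9 + 360*(8 + 169) = 9 + 360*177 = 9 + 63720 = 63729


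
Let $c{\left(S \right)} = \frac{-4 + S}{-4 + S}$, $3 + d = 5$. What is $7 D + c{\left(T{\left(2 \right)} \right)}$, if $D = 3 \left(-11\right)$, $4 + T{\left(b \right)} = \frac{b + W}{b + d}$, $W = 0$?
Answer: $-230$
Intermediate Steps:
$d = 2$ ($d = -3 + 5 = 2$)
$T{\left(b \right)} = -4 + \frac{b}{2 + b}$ ($T{\left(b \right)} = -4 + \frac{b + 0}{b + 2} = -4 + \frac{b}{2 + b}$)
$D = -33$
$c{\left(S \right)} = 1$
$7 D + c{\left(T{\left(2 \right)} \right)} = 7 \left(-33\right) + 1 = -231 + 1 = -230$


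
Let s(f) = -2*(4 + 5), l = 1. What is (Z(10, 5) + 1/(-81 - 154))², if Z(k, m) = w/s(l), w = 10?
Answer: 1401856/4473225 ≈ 0.31339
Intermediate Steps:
s(f) = -18 (s(f) = -2*9 = -18)
Z(k, m) = -5/9 (Z(k, m) = 10/(-18) = 10*(-1/18) = -5/9)
(Z(10, 5) + 1/(-81 - 154))² = (-5/9 + 1/(-81 - 154))² = (-5/9 + 1/(-235))² = (-5/9 - 1/235)² = (-1184/2115)² = 1401856/4473225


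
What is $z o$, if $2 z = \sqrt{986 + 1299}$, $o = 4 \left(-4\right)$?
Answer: $- 8 \sqrt{2285} \approx -382.41$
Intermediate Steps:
$o = -16$
$z = \frac{\sqrt{2285}}{2}$ ($z = \frac{\sqrt{986 + 1299}}{2} = \frac{\sqrt{2285}}{2} \approx 23.901$)
$z o = \frac{\sqrt{2285}}{2} \left(-16\right) = - 8 \sqrt{2285}$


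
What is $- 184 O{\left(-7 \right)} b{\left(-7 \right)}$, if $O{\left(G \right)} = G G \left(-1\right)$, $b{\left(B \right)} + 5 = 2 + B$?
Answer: $-90160$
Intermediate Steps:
$b{\left(B \right)} = -3 + B$ ($b{\left(B \right)} = -5 + \left(2 + B\right) = -3 + B$)
$O{\left(G \right)} = - G^{2}$ ($O{\left(G \right)} = G^{2} \left(-1\right) = - G^{2}$)
$- 184 O{\left(-7 \right)} b{\left(-7 \right)} = - 184 \left(- \left(-7\right)^{2}\right) \left(-3 - 7\right) = - 184 \left(\left(-1\right) 49\right) \left(-10\right) = \left(-184\right) \left(-49\right) \left(-10\right) = 9016 \left(-10\right) = -90160$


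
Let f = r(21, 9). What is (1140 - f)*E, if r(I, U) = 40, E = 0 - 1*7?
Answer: -7700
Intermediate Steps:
E = -7 (E = 0 - 7 = -7)
f = 40
(1140 - f)*E = (1140 - 1*40)*(-7) = (1140 - 40)*(-7) = 1100*(-7) = -7700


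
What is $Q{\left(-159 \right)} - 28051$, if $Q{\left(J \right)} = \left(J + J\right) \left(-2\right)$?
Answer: $-27415$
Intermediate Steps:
$Q{\left(J \right)} = - 4 J$ ($Q{\left(J \right)} = 2 J \left(-2\right) = - 4 J$)
$Q{\left(-159 \right)} - 28051 = \left(-4\right) \left(-159\right) - 28051 = 636 - 28051 = -27415$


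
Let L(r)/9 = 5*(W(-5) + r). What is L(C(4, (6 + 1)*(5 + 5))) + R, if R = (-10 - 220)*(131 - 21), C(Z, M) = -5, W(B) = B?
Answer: -25750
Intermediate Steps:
L(r) = -225 + 45*r (L(r) = 9*(5*(-5 + r)) = 9*(-25 + 5*r) = -225 + 45*r)
R = -25300 (R = -230*110 = -25300)
L(C(4, (6 + 1)*(5 + 5))) + R = (-225 + 45*(-5)) - 25300 = (-225 - 225) - 25300 = -450 - 25300 = -25750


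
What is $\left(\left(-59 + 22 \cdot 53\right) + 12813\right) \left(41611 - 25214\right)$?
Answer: $228246240$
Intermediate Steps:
$\left(\left(-59 + 22 \cdot 53\right) + 12813\right) \left(41611 - 25214\right) = \left(\left(-59 + 1166\right) + 12813\right) 16397 = \left(1107 + 12813\right) 16397 = 13920 \cdot 16397 = 228246240$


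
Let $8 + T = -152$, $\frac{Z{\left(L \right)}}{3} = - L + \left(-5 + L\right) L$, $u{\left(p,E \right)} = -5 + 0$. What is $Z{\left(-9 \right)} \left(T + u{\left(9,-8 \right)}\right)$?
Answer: $-66825$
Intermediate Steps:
$u{\left(p,E \right)} = -5$
$Z{\left(L \right)} = - 3 L + 3 L \left(-5 + L\right)$ ($Z{\left(L \right)} = 3 \left(- L + \left(-5 + L\right) L\right) = 3 \left(- L + L \left(-5 + L\right)\right) = - 3 L + 3 L \left(-5 + L\right)$)
$T = -160$ ($T = -8 - 152 = -160$)
$Z{\left(-9 \right)} \left(T + u{\left(9,-8 \right)}\right) = 3 \left(-9\right) \left(-6 - 9\right) \left(-160 - 5\right) = 3 \left(-9\right) \left(-15\right) \left(-165\right) = 405 \left(-165\right) = -66825$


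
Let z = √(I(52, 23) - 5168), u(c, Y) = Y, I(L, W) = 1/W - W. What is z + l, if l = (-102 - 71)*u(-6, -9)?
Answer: 1557 + 4*I*√171626/23 ≈ 1557.0 + 72.048*I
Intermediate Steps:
z = 4*I*√171626/23 (z = √((1/23 - 1*23) - 5168) = √((1/23 - 23) - 5168) = √(-528/23 - 5168) = √(-119392/23) = 4*I*√171626/23 ≈ 72.048*I)
l = 1557 (l = (-102 - 71)*(-9) = -173*(-9) = 1557)
z + l = 4*I*√171626/23 + 1557 = 1557 + 4*I*√171626/23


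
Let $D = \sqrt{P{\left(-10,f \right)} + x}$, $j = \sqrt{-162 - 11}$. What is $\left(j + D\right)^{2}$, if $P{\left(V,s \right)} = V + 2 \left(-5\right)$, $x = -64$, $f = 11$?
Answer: $-257 - 4 \sqrt{3633} \approx -498.1$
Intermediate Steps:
$P{\left(V,s \right)} = -10 + V$ ($P{\left(V,s \right)} = V - 10 = -10 + V$)
$j = i \sqrt{173}$ ($j = \sqrt{-173} = i \sqrt{173} \approx 13.153 i$)
$D = 2 i \sqrt{21}$ ($D = \sqrt{\left(-10 - 10\right) - 64} = \sqrt{-20 - 64} = \sqrt{-84} = 2 i \sqrt{21} \approx 9.1651 i$)
$\left(j + D\right)^{2} = \left(i \sqrt{173} + 2 i \sqrt{21}\right)^{2}$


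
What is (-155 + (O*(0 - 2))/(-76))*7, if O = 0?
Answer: -1085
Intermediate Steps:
(-155 + (O*(0 - 2))/(-76))*7 = (-155 + (0*(0 - 2))/(-76))*7 = (-155 + (0*(-2))*(-1/76))*7 = (-155 + 0*(-1/76))*7 = (-155 + 0)*7 = -155*7 = -1085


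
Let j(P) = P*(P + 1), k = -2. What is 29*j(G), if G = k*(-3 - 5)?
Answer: 7888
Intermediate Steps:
G = 16 (G = -2*(-3 - 5) = -2*(-8) = 16)
j(P) = P*(1 + P)
29*j(G) = 29*(16*(1 + 16)) = 29*(16*17) = 29*272 = 7888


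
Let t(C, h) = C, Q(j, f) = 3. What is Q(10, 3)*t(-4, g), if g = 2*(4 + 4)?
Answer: -12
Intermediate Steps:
g = 16 (g = 2*8 = 16)
Q(10, 3)*t(-4, g) = 3*(-4) = -12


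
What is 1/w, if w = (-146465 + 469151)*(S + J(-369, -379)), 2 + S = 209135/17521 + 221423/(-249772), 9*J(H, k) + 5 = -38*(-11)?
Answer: 312589658/5541567201661153 ≈ 5.6408e-8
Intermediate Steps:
J(H, k) = 413/9 (J(H, k) = -5/9 + (-38*(-11))/9 = -5/9 + (⅑)*418 = -5/9 + 418/9 = 413/9)
S = 39604004413/4376255212 (S = -2 + (209135/17521 + 221423/(-249772)) = -2 + (209135*(1/17521) + 221423*(-1/249772)) = -2 + (209135/17521 - 221423/249772) = -2 + 48356514837/4376255212 = 39604004413/4376255212 ≈ 9.0497)
w = 5541567201661153/312589658 (w = (-146465 + 469151)*(39604004413/4376255212 + 413/9) = 322686*(2163829442273/39386296908) = 5541567201661153/312589658 ≈ 1.7728e+7)
1/w = 1/(5541567201661153/312589658) = 312589658/5541567201661153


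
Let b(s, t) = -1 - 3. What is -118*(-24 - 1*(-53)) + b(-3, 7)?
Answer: -3426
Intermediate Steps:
b(s, t) = -4
-118*(-24 - 1*(-53)) + b(-3, 7) = -118*(-24 - 1*(-53)) - 4 = -118*(-24 + 53) - 4 = -118*29 - 4 = -3422 - 4 = -3426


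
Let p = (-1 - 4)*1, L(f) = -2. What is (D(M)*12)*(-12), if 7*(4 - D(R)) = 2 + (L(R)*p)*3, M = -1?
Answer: 576/7 ≈ 82.286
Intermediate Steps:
p = -5 (p = -5*1 = -5)
D(R) = -4/7 (D(R) = 4 - (2 - 2*(-5)*3)/7 = 4 - (2 + 10*3)/7 = 4 - (2 + 30)/7 = 4 - ⅐*32 = 4 - 32/7 = -4/7)
(D(M)*12)*(-12) = -4/7*12*(-12) = -48/7*(-12) = 576/7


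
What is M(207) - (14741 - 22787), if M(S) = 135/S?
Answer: 185073/23 ≈ 8046.6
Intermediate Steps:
M(207) - (14741 - 22787) = 135/207 - (14741 - 22787) = 135*(1/207) - 1*(-8046) = 15/23 + 8046 = 185073/23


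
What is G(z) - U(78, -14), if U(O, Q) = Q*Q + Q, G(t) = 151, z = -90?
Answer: -31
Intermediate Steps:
U(O, Q) = Q + Q**2 (U(O, Q) = Q**2 + Q = Q + Q**2)
G(z) - U(78, -14) = 151 - (-14)*(1 - 14) = 151 - (-14)*(-13) = 151 - 1*182 = 151 - 182 = -31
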